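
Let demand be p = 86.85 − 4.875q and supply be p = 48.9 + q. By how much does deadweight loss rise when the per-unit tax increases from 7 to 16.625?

Competitive equilibrium: 86.85 − 4.875q = 48.9 + q → q* = 6.4596, p* = 55.3596.
For a per-unit tax t: Δq = t/5.875, so DWL = ½·t·(t/5.875) = t²/11.75.
At t = 7: DWL = 4.17. At t = 16.625: DWL = 23.523.
Increase = 23.523 − 4.17 = 19.35.

19.35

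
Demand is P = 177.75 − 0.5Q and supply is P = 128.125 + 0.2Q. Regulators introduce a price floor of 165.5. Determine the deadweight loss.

Competitive equilibrium: 177.75 − 0.5Q = 128.125 + 0.2Q → Q* = 70.8929, P* = 142.3036.
At the floor P = 165.5, quantity demanded = (177.75 − 165.5)/0.5 = 24.5.
Sellers' marginal cost at Q' = 24.5: 128.125 + 0.2·24.5 = 133.025.
ΔQ = 70.8929 − 24.5 = 46.3929; wedge = 165.5 − 133.025 = 32.475.
The triangle = ½ × 46.3929 × 32.475 = 753.30.

753.30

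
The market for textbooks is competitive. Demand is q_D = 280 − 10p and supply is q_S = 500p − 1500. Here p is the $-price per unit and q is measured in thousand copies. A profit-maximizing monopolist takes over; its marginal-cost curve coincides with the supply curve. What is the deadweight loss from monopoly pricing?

In inverse form: demand p = 28 − 0.1q, supply p = 3 + 0.002q.
Competitive equilibrium: 28 − 0.1q = 3 + 0.002q → q* = 245.098, p* = 3.4902.
Marginal revenue: MR = 28 − 0.2q. Set MR = MC: 28 − 0.2q = 3 + 0.002q → q_m = 123.7624.
Price p_m = 28 − 0.1·123.7624 = 15.6238; MC(q_m) = 3 + 0.002·123.7624 = 3.2475.
Competitive q* = 245.098, so Δq = 121.3356; wedge = 15.6238 − 3.2475 = 12.3763.
Welfare loss = ½ × 121.3356 × 12.3763 = $750.84 thousand.

$750.84 thousand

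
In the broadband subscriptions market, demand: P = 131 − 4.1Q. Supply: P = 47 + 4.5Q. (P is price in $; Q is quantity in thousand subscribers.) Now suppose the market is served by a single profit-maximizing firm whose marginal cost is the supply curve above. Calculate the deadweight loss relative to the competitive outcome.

$42.76 thousand

Competitive equilibrium: 131 − 4.1Q = 47 + 4.5Q → Q* = 9.76744, P* = 90.95349.
Marginal revenue: MR = 131 − 8.2Q. Set MR = MC: 131 − 8.2Q = 47 + 4.5Q → Q_m = 6.61417.
Price P_m = 131 − 4.1·6.61417 = 103.8819; MC(Q_m) = 47 + 4.5·6.61417 = 76.76377.
Competitive Q* = 9.76744, so ΔQ = 3.15327; wedge = 103.8819 − 76.76377 = 27.11813.
Deadweight loss = ½ × 3.15327 × 27.11813 = $42.76 thousand.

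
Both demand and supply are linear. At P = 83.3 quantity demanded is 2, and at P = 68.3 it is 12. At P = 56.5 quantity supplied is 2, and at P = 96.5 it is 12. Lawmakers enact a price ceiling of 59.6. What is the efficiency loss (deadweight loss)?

Demand slope = (68.3 − 83.3)/(12 − 2) = −1.5, so P = 86.3 − 1.5Q.
Supply slope = (96.5 − 56.5)/(12 − 2) = 4, so P = 48.5 + 4Q.
Competitive equilibrium: 86.3 − 1.5Q = 48.5 + 4Q → Q* = 6.8727, P* = 75.9909.
At the ceiling P = 59.6, quantity supplied = (59.6 − 48.5)/4 = 2.775.
Willingness to pay at Q' = 2.775: 86.3 − 1.5·2.775 = 82.1375.
ΔQ = 6.8727 − 2.775 = 4.0977; wedge = 82.1375 − 59.6 = 22.5375.
Deadweight loss = ½ × 4.0977 × 22.5375 = 46.18.

46.18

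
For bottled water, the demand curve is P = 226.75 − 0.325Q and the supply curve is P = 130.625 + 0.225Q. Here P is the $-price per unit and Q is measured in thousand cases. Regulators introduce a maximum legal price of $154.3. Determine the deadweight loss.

Competitive equilibrium: 226.75 − 0.325Q = 130.625 + 0.225Q → Q* = 174.7727, P* = 169.9489.
At the ceiling P = 154.3, quantity supplied = (154.3 − 130.625)/0.225 = 105.2222.
Willingness to pay at Q' = 105.2222: 226.75 − 0.325·105.2222 = 192.5528.
ΔQ = 174.7727 − 105.2222 = 69.5505; wedge = 192.5528 − 154.3 = 38.2528.
The triangle = ½ × 69.5505 × 38.2528 = $1330.25 thousand.

$1330.25 thousand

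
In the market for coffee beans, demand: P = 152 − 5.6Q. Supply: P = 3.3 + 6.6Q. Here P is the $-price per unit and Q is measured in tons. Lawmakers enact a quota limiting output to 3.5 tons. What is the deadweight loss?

$460.49

Competitive equilibrium: 152 − 5.6Q = 3.3 + 6.6Q → Q* = 12.1885, P* = 83.7443.
At Q = 3.5: demand price = 152 − 5.6·3.5 = 132.4; supply price = 3.3 + 6.6·3.5 = 26.4.
ΔQ = 12.1885 − 3.5 = 8.6885; wedge = 132.4 − 26.4 = 106.
Welfare loss = ½ × 8.6885 × 106 = $460.49.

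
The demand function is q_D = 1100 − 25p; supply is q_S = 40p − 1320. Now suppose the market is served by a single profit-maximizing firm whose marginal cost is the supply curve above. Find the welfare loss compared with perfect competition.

In inverse form: demand p = 44 − 0.04q, supply p = 33 + 0.025q.
Competitive equilibrium: 44 − 0.04q = 33 + 0.025q → q* = 169.2308, p* = 37.2308.
Marginal revenue: MR = 44 − 0.08q. Set MR = MC: 44 − 0.08q = 33 + 0.025q → q_m = 104.7619.
Price p_m = 44 − 0.04·104.7619 = 39.8095; MC(q_m) = 33 + 0.025·104.7619 = 35.619.
Competitive q* = 169.2308, so Δq = 64.4689; wedge = 39.8095 − 35.619 = 4.1905.
The triangle = ½ × 64.4689 × 4.1905 = 135.08.

135.08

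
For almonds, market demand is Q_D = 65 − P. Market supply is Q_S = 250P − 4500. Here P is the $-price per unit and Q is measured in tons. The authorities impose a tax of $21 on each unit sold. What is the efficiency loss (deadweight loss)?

$219.62

In inverse form: demand P = 65 − Q, supply P = 18 + 0.004Q.
Competitive equilibrium: 65 − Q = 18 + 0.004Q → Q* = 46.8127, P* = 18.1873.
With the tax, the buyer price exceeds the seller price by 21: (65 − Q) − (18 + 0.004Q) = 21 → Q' = 25.8964.
ΔQ = 46.8127 − 25.8964 = 20.9163; the wedge equals the tax, 21.
DWL = ½ × 20.9163 × 21 = $219.62.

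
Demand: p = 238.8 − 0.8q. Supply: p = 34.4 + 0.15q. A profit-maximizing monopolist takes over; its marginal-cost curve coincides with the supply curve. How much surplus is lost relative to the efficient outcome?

4595.28

Competitive equilibrium: 238.8 − 0.8q = 34.4 + 0.15q → q* = 215.1579, p* = 66.6737.
Marginal revenue: MR = 238.8 − 1.6q. Set MR = MC: 238.8 − 1.6q = 34.4 + 0.15q → q_m = 116.8.
Price p_m = 238.8 − 0.8·116.8 = 145.36; MC(q_m) = 34.4 + 0.15·116.8 = 51.92.
Competitive q* = 215.1579, so Δq = 98.3579; wedge = 145.36 − 51.92 = 93.44.
DWL = ½ × 98.3579 × 93.44 = 4595.28.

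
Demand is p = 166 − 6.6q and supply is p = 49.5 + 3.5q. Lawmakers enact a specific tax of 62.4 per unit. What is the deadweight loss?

Competitive equilibrium: 166 − 6.6q = 49.5 + 3.5q → q* = 11.5347, p* = 89.8713.
With the tax, the buyer price exceeds the seller price by 62.4: (166 − 6.6q) − (49.5 + 3.5q) = 62.4 → q' = 5.3564.
Δq = 11.5347 − 5.3564 = 6.1783; the wedge equals the tax, 62.4.
The triangle = ½ × 6.1783 × 62.4 = 192.76.

192.76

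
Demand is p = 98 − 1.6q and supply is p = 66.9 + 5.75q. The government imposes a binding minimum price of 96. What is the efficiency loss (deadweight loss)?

32.66

Competitive equilibrium: 98 − 1.6q = 66.9 + 5.75q → q* = 4.2313, p* = 91.2299.
At the floor p = 96, quantity demanded = (98 − 96)/1.6 = 1.25.
Sellers' marginal cost at q' = 1.25: 66.9 + 5.75·1.25 = 74.0875.
Δq = 4.2313 − 1.25 = 2.9813; wedge = 96 − 74.0875 = 21.9125.
DWL = ½ × 2.9813 × 21.9125 = 32.66.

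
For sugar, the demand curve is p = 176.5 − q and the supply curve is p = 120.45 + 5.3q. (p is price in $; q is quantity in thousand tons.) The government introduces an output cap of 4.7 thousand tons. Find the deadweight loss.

Competitive equilibrium: 176.5 − q = 120.45 + 5.3q → q* = 8.8968, p* = 167.6032.
At q = 4.7: demand price = 176.5 − 1·4.7 = 171.8; supply price = 120.45 + 5.3·4.7 = 145.36.
Δq = 8.8968 − 4.7 = 4.1968; wedge = 171.8 − 145.36 = 26.44.
Welfare loss = ½ × 4.1968 × 26.44 = $55.48 thousand.

$55.48 thousand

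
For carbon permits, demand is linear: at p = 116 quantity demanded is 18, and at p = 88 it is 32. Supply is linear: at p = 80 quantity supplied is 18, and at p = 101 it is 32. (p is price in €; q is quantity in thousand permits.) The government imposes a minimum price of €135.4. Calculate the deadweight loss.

Demand slope = (88 − 116)/(32 − 18) = −2, so p = 152 − 2q.
Supply slope = (101 − 80)/(32 − 18) = 1.5, so p = 53 + 1.5q.
Competitive equilibrium: 152 − 2q = 53 + 1.5q → q* = 28.2857, p* = 95.4286.
At the floor p = 135.4, quantity demanded = (152 − 135.4)/2 = 8.3.
Sellers' marginal cost at q' = 8.3: 53 + 1.5·8.3 = 65.45.
Δq = 28.2857 − 8.3 = 19.9857; wedge = 135.4 − 65.45 = 69.95.
Welfare loss = ½ × 19.9857 × 69.95 = €699 thousand.

€699 thousand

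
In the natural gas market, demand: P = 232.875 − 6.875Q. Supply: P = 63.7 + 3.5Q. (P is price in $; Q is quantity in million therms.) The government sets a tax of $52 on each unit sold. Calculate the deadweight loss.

Competitive equilibrium: 232.875 − 6.875Q = 63.7 + 3.5Q → Q* = 16.306, P* = 120.7711.
With the tax, the buyer price exceeds the seller price by 52: (232.875 − 6.875Q) − (63.7 + 3.5Q) = 52 → Q' = 11.294.
ΔQ = 16.306 − 11.294 = 5.012; the wedge equals the tax, 52.
Welfare loss = ½ × 5.012 × 52 = $130.31 million.

$130.31 million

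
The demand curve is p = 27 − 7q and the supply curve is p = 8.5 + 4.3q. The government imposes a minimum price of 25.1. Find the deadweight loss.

Competitive equilibrium: 27 − 7q = 8.5 + 4.3q → q* = 1.6372, p* = 15.5398.
At the floor p = 25.1, quantity demanded = (27 − 25.1)/7 = 0.2714.
Sellers' marginal cost at q' = 0.2714: 8.5 + 4.3·0.2714 = 9.667.
Δq = 1.6372 − 0.2714 = 1.3658; wedge = 25.1 − 9.667 = 15.433.
Deadweight loss = ½ × 1.3658 × 15.433 = 10.54.

10.54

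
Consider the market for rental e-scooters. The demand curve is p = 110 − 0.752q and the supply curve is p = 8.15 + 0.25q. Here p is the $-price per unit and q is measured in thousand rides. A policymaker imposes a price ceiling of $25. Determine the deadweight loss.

Competitive equilibrium: 110 − 0.752q = 8.15 + 0.25q → q* = 101.6467, p* = 33.5617.
At the ceiling p = 25, quantity supplied = (25 − 8.15)/0.25 = 67.4.
Willingness to pay at q' = 67.4: 110 − 0.752·67.4 = 59.3152.
Δq = 101.6467 − 67.4 = 34.2467; wedge = 59.3152 − 25 = 34.3152.
Deadweight loss = ½ × 34.2467 × 34.3152 = $587.59 thousand.

$587.59 thousand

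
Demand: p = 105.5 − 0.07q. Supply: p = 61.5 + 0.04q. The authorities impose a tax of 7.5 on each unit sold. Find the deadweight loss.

255.68

Competitive equilibrium: 105.5 − 0.07q = 61.5 + 0.04q → q* = 400, p* = 77.5.
With the tax, the buyer price exceeds the seller price by 7.5: (105.5 − 0.07q) − (61.5 + 0.04q) = 7.5 → q' = 331.8182.
Δq = 400 − 331.8182 = 68.1818; the wedge equals the tax, 7.5.
DWL = ½ × 68.1818 × 7.5 = 255.68.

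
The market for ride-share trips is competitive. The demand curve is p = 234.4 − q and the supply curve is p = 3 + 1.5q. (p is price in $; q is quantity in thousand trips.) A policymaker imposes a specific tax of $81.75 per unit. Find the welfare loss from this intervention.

$1336.61 thousand

Competitive equilibrium: 234.4 − q = 3 + 1.5q → q* = 92.56, p* = 141.84.
With the tax, the buyer price exceeds the seller price by 81.75: (234.4 − q) − (3 + 1.5q) = 81.75 → q' = 59.86.
Δq = 92.56 − 59.86 = 32.7; the wedge equals the tax, 81.75.
Deadweight loss = ½ × 32.7 × 81.75 = $1336.61 thousand.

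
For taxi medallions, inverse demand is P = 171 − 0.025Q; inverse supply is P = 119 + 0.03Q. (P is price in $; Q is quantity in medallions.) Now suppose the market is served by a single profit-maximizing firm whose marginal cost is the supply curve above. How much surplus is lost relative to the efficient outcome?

$2400.57

Competitive equilibrium: 171 − 0.025Q = 119 + 0.03Q → Q* = 945.4545, P* = 147.3636.
Marginal revenue: MR = 171 − 0.05Q. Set MR = MC: 171 − 0.05Q = 119 + 0.03Q → Q_m = 650.
Price P_m = 171 − 0.025·650 = 154.75; MC(Q_m) = 119 + 0.03·650 = 138.5.
Competitive Q* = 945.4545, so ΔQ = 295.4545; wedge = 154.75 − 138.5 = 16.25.
Welfare loss = ½ × 295.4545 × 16.25 = $2400.57.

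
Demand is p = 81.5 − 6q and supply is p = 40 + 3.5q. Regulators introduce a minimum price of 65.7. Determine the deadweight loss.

14.30

Competitive equilibrium: 81.5 − 6q = 40 + 3.5q → q* = 4.3684, p* = 55.2895.
At the floor p = 65.7, quantity demanded = (81.5 − 65.7)/6 = 2.6333.
Sellers' marginal cost at q' = 2.6333: 40 + 3.5·2.6333 = 49.2166.
Δq = 4.3684 − 2.6333 = 1.7351; wedge = 65.7 − 49.2166 = 16.4834.
The triangle = ½ × 1.7351 × 16.4834 = 14.30.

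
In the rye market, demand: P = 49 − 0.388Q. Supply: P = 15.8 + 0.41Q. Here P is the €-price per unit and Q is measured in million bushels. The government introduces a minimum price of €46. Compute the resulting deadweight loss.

€457.78 million

Competitive equilibrium: 49 − 0.388Q = 15.8 + 0.41Q → Q* = 41.604, P* = 32.8576.
At the floor P = 46, quantity demanded = (49 − 46)/0.388 = 7.732.
Sellers' marginal cost at Q' = 7.732: 15.8 + 0.41·7.732 = 18.9701.
ΔQ = 41.604 − 7.732 = 33.872; wedge = 46 − 18.9701 = 27.0299.
Welfare loss = ½ × 33.872 × 27.0299 = €457.78 million.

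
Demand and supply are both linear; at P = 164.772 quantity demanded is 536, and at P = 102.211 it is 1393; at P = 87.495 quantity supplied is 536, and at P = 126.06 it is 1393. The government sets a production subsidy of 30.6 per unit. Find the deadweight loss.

3967.63

Demand slope = (102.211 − 164.772)/(1393 − 536) = −0.073, so P = 203.9 − 0.073Q.
Supply slope = (126.06 − 87.495)/(1393 − 536) = 0.045, so P = 63.375 + 0.045Q.
Competitive equilibrium: 203.9 − 0.073Q = 63.375 + 0.045Q → Q* = 1190.8898, P* = 116.965.
The subsidy lowers effective supply by 30.6: P = 32.775 + 0.045Q.
New quantity: 203.9 − 0.073Q = 32.775 + 0.045Q → Q' = 1450.2119.
Overproduction ΔQ = 1450.2119 − 1190.8898 = 259.3221; wedge = subsidy = 30.6.
Deadweight loss = ½ × 259.3221 × 30.6 = 3967.63.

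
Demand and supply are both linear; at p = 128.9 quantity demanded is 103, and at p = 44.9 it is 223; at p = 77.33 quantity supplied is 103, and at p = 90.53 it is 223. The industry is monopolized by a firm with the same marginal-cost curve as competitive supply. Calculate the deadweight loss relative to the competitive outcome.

Demand slope = (44.9 − 128.9)/(223 − 103) = −0.7, so p = 201 − 0.7q.
Supply slope = (90.53 − 77.33)/(223 − 103) = 0.11, so p = 66 + 0.11q.
Competitive equilibrium: 201 − 0.7q = 66 + 0.11q → q* = 166.6667, p* = 84.3333.
Marginal revenue: MR = 201 − 1.4q. Set MR = MC: 201 − 1.4q = 66 + 0.11q → q_m = 89.404.
Price p_m = 201 − 0.7·89.404 = 138.4172; MC(q_m) = 66 + 0.11·89.404 = 75.8344.
Competitive q* = 166.6667, so Δq = 77.2627; wedge = 138.4172 − 75.8344 = 62.5828.
Welfare loss = ½ × 77.2627 × 62.5828 = 2417.66.

2417.66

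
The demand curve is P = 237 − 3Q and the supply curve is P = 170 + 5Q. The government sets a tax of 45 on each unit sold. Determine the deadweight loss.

Competitive equilibrium: 237 − 3Q = 170 + 5Q → Q* = 8.375, P* = 211.875.
With the tax, the buyer price exceeds the seller price by 45: (237 − 3Q) − (170 + 5Q) = 45 → Q' = 2.75.
ΔQ = 8.375 − 2.75 = 5.625; the wedge equals the tax, 45.
Welfare loss = ½ × 5.625 × 45 = 126.56.

126.56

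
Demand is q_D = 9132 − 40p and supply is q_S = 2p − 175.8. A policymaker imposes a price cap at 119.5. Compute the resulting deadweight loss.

10948.69

In inverse form: demand p = 228.3 − 0.025q, supply p = 87.9 + 0.5q.
Competitive equilibrium: 228.3 − 0.025q = 87.9 + 0.5q → q* = 267.42857, p* = 221.61429.
At the ceiling p = 119.5, quantity supplied = (119.5 − 87.9)/0.5 = 63.2.
Willingness to pay at q' = 63.2: 228.3 − 0.025·63.2 = 226.72.
Δq = 267.42857 − 63.2 = 204.22857; wedge = 226.72 − 119.5 = 107.22.
Deadweight loss = ½ × 204.22857 × 107.22 = 10948.69.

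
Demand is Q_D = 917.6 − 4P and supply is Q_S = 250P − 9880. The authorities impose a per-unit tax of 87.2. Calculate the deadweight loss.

14968.19

In inverse form: demand P = 229.4 − 0.25Q, supply P = 39.52 + 0.004Q.
Competitive equilibrium: 229.4 − 0.25Q = 39.52 + 0.004Q → Q* = 747.5591, P* = 42.5102.
With the tax, the buyer price exceeds the seller price by 87.2: (229.4 − 0.25Q) − (39.52 + 0.004Q) = 87.2 → Q' = 404.252.
ΔQ = 747.5591 − 404.252 = 343.3071; the wedge equals the tax, 87.2.
The triangle = ½ × 343.3071 × 87.2 = 14968.19.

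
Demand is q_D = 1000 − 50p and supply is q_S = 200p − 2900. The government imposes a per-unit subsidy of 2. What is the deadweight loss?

In inverse form: demand p = 20 − 0.02q, supply p = 14.5 + 0.005q.
Competitive equilibrium: 20 − 0.02q = 14.5 + 0.005q → q* = 220, p* = 15.6.
The subsidy lowers effective supply by 2: p = 12.5 + 0.005q.
New quantity: 20 − 0.02q = 12.5 + 0.005q → q' = 300.
Overproduction Δq = 300 − 220 = 80; wedge = subsidy = 2.
DWL = ½ × 80 × 2 = 80.

80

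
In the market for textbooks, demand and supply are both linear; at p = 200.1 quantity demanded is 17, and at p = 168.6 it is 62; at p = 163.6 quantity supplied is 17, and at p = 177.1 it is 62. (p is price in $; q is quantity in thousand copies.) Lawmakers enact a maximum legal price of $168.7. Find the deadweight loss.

Demand slope = (168.6 − 200.1)/(62 − 17) = −0.7, so p = 212 − 0.7q.
Supply slope = (177.1 − 163.6)/(62 − 17) = 0.3, so p = 158.5 + 0.3q.
Competitive equilibrium: 212 − 0.7q = 158.5 + 0.3q → q* = 53.5, p* = 174.55.
At the ceiling p = 168.7, quantity supplied = (168.7 − 158.5)/0.3 = 34.
Willingness to pay at q' = 34: 212 − 0.7·34 = 188.2.
Δq = 53.5 − 34 = 19.5; wedge = 188.2 − 168.7 = 19.5.
The triangle = ½ × 19.5 × 19.5 = $190.125 thousand.

$190.125 thousand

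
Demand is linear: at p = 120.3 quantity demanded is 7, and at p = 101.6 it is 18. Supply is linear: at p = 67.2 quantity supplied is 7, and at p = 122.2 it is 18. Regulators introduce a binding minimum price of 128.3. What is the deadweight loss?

Demand slope = (101.6 − 120.3)/(18 − 7) = −1.7, so p = 132.2 − 1.7q.
Supply slope = (122.2 − 67.2)/(18 − 7) = 5, so p = 32.2 + 5q.
Competitive equilibrium: 132.2 − 1.7q = 32.2 + 5q → q* = 14.9254, p* = 106.8269.
At the floor p = 128.3, quantity demanded = (132.2 − 128.3)/1.7 = 2.2941.
Sellers' marginal cost at q' = 2.2941: 32.2 + 5·2.2941 = 43.6705.
Δq = 14.9254 − 2.2941 = 12.6313; wedge = 128.3 − 43.6705 = 84.6295.
Deadweight loss = ½ × 12.6313 × 84.6295 = 534.49.

534.49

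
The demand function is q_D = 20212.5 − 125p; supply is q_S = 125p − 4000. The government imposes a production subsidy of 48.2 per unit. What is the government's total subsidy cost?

In inverse form: demand p = 161.7 − 0.008q, supply p = 32 + 0.008q.
Competitive equilibrium: 161.7 − 0.008q = 32 + 0.008q → q* = 8106.25, p* = 96.85.
The subsidy lowers effective supply by 48.2: p = 0.008q − 16.2.
New quantity: 161.7 − 0.008q = 0.008q − 16.2 → q' = 11118.75.
Total subsidy cost = 48.2 × 11118.75 = 535923.75.

535923.75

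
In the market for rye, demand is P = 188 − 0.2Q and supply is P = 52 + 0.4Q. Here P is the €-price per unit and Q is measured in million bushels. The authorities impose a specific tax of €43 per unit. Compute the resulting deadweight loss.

€1540.83 million

Competitive equilibrium: 188 − 0.2Q = 52 + 0.4Q → Q* = 226.6667, P* = 142.6667.
With the tax, the buyer price exceeds the seller price by 43: (188 − 0.2Q) − (52 + 0.4Q) = 43 → Q' = 155.
ΔQ = 226.6667 − 155 = 71.6667; the wedge equals the tax, 43.
Welfare loss = ½ × 71.6667 × 43 = €1540.83 million.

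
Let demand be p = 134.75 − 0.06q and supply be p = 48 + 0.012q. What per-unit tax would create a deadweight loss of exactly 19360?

52.8

Competitive equilibrium: 134.75 − 0.06q = 48 + 0.012q → q* = 1204.8611, p* = 62.4583.
A tax t gives Δq = t/0.072 and wedge t, so DWL = t²/0.144.
t²/0.144 = 19360 → t² = 2787.84 → t = 52.8.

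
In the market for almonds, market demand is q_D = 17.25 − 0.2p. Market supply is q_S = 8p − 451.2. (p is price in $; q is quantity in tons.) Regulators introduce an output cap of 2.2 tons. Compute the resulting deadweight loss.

In inverse form: demand p = 86.25 − 5q, supply p = 56.4 + 0.125q.
Competitive equilibrium: 86.25 − 5q = 56.4 + 0.125q → q* = 5.8244, p* = 57.128.
At q = 2.2: demand price = 86.25 − 5·2.2 = 75.25; supply price = 56.4 + 0.125·2.2 = 56.675.
Δq = 5.8244 − 2.2 = 3.6244; wedge = 75.25 − 56.675 = 18.575.
Welfare loss = ½ × 3.6244 × 18.575 = $33.66.

$33.66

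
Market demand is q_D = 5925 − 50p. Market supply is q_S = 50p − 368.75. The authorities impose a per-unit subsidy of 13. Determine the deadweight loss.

2112.50

In inverse form: demand p = 118.5 − 0.02q, supply p = 7.375 + 0.02q.
Competitive equilibrium: 118.5 − 0.02q = 7.375 + 0.02q → q* = 2778.125, p* = 62.9375.
The subsidy lowers effective supply by 13: p = 0.02q − 5.625.
New quantity: 118.5 − 0.02q = 0.02q − 5.625 → q' = 3103.125.
Overproduction Δq = 3103.125 − 2778.125 = 325; wedge = subsidy = 13.
The triangle = ½ × 325 × 13 = 2112.50.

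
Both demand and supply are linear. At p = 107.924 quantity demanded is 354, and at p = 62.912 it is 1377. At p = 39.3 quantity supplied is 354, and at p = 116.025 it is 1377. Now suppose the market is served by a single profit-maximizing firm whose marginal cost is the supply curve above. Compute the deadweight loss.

3755.27

Demand slope = (62.912 − 107.924)/(1377 − 354) = −0.044, so p = 123.5 − 0.044q.
Supply slope = (116.025 − 39.3)/(1377 − 354) = 0.075, so p = 12.75 + 0.075q.
Competitive equilibrium: 123.5 − 0.044q = 12.75 + 0.075q → q* = 930.672269, p* = 82.55042.
Marginal revenue: MR = 123.5 − 0.088q. Set MR = MC: 123.5 − 0.088q = 12.75 + 0.075q → q_m = 679.447853.
Price p_m = 123.5 − 0.044·679.447853 = 93.604294; MC(q_m) = 12.75 + 0.075·679.447853 = 63.708589.
Competitive q* = 930.672269, so Δq = 251.224416; wedge = 93.604294 − 63.708589 = 29.895705.
Welfare loss = ½ × 251.224416 × 29.895705 = 3755.27.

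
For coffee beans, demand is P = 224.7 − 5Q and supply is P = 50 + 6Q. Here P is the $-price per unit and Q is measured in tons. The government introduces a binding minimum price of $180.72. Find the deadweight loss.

$276.15

Competitive equilibrium: 224.7 − 5Q = 50 + 6Q → Q* = 15.8818, P* = 145.2909.
At the floor P = 180.72, quantity demanded = (224.7 − 180.72)/5 = 8.796.
Sellers' marginal cost at Q' = 8.796: 50 + 6·8.796 = 102.776.
ΔQ = 15.8818 − 8.796 = 7.0858; wedge = 180.72 − 102.776 = 77.944.
DWL = ½ × 7.0858 × 77.944 = $276.15.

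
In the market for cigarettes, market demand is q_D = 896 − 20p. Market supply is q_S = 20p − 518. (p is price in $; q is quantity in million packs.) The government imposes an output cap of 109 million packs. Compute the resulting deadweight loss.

$320 million

In inverse form: demand p = 44.8 − 0.05q, supply p = 25.9 + 0.05q.
Competitive equilibrium: 44.8 − 0.05q = 25.9 + 0.05q → q* = 189, p* = 35.35.
At q = 109: demand price = 44.8 − 0.05·109 = 39.35; supply price = 25.9 + 0.05·109 = 31.35.
Δq = 189 − 109 = 80; wedge = 39.35 − 31.35 = 8.
DWL = ½ × 80 × 8 = $320 million.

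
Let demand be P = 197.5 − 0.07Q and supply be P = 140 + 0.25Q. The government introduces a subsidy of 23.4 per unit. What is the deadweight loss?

855.56

Competitive equilibrium: 197.5 − 0.07Q = 140 + 0.25Q → Q* = 179.6875, P* = 184.9219.
The subsidy lowers effective supply by 23.4: P = 116.6 + 0.25Q.
New quantity: 197.5 − 0.07Q = 116.6 + 0.25Q → Q' = 252.8125.
Overproduction ΔQ = 252.8125 − 179.6875 = 73.125; wedge = subsidy = 23.4.
DWL = ½ × 73.125 × 23.4 = 855.56.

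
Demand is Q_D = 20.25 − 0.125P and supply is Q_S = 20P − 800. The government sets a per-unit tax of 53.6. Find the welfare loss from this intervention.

In inverse form: demand P = 162 − 8Q, supply P = 40 + 0.05Q.
Competitive equilibrium: 162 − 8Q = 40 + 0.05Q → Q* = 15.15528, P* = 40.75776.
With the tax, the buyer price exceeds the seller price by 53.6: (162 − 8Q) − (40 + 0.05Q) = 53.6 → Q' = 8.49689.
ΔQ = 15.15528 − 8.49689 = 6.65839; the wedge equals the tax, 53.6.
Deadweight loss = ½ × 6.65839 × 53.6 = 178.44.

178.44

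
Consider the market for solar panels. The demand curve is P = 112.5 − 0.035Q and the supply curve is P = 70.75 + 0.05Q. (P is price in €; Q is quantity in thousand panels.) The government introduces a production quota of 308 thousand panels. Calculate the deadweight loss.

Competitive equilibrium: 112.5 − 0.035Q = 70.75 + 0.05Q → Q* = 491.1765, P* = 95.3088.
At Q = 308: demand price = 112.5 − 0.035·308 = 101.72; supply price = 70.75 + 0.05·308 = 86.15.
ΔQ = 491.1765 − 308 = 183.1765; wedge = 101.72 − 86.15 = 15.57.
The triangle = ½ × 183.1765 × 15.57 = €1426.03 thousand.

€1426.03 thousand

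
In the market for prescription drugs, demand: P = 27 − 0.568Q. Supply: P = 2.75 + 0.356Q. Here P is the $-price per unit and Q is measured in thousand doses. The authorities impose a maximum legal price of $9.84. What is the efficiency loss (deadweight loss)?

$18.51 thousand

Competitive equilibrium: 27 − 0.568Q = 2.75 + 0.356Q → Q* = 26.2446, P* = 12.0931.
At the ceiling P = 9.84, quantity supplied = (9.84 − 2.75)/0.356 = 19.9157.
Willingness to pay at Q' = 19.9157: 27 − 0.568·19.9157 = 15.6879.
ΔQ = 26.2446 − 19.9157 = 6.3289; wedge = 15.6879 − 9.84 = 5.8479.
Welfare loss = ½ × 6.3289 × 5.8479 = $18.51 thousand.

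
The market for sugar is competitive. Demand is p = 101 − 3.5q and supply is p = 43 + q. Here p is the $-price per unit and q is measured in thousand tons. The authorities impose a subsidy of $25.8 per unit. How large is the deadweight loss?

Competitive equilibrium: 101 − 3.5q = 43 + q → q* = 12.8889, p* = 55.8889.
The subsidy lowers effective supply by 25.8: p = 17.2 + q.
New quantity: 101 − 3.5q = 17.2 + q → q' = 18.6222.
Overproduction Δq = 18.6222 − 12.8889 = 5.7333; wedge = subsidy = 25.8.
Deadweight loss = ½ × 5.7333 × 25.8 = $73.96 thousand.

$73.96 thousand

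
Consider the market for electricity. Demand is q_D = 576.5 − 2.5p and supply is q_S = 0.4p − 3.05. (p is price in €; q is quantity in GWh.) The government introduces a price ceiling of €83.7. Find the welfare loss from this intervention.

€3129.59

In inverse form: demand p = 230.6 − 0.4q, supply p = 7.625 + 2.5q.
Competitive equilibrium: 230.6 − 0.4q = 7.625 + 2.5q → q* = 76.8879, p* = 199.8448.
At the ceiling p = 83.7, quantity supplied = (83.7 − 7.625)/2.5 = 30.43.
Willingness to pay at q' = 30.43: 230.6 − 0.4·30.43 = 218.428.
Δq = 76.8879 − 30.43 = 46.4579; wedge = 218.428 − 83.7 = 134.728.
The triangle = ½ × 46.4579 × 134.728 = €3129.59.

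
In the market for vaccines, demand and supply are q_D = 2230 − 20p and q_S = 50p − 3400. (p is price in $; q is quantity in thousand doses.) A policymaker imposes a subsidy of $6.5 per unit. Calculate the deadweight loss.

In inverse form: demand p = 111.5 − 0.05q, supply p = 68 + 0.02q.
Competitive equilibrium: 111.5 − 0.05q = 68 + 0.02q → q* = 621.4286, p* = 80.4286.
The subsidy lowers effective supply by 6.5: p = 61.5 + 0.02q.
New quantity: 111.5 − 0.05q = 61.5 + 0.02q → q' = 714.2857.
Overproduction Δq = 714.2857 − 621.4286 = 92.8571; wedge = subsidy = 6.5.
DWL = ½ × 92.8571 × 6.5 = $301.79 thousand.

$301.79 thousand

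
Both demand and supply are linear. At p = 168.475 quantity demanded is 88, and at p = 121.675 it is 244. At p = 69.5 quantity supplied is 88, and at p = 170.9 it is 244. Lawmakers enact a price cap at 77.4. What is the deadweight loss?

Demand slope = (121.675 − 168.475)/(244 − 88) = −0.3, so p = 194.875 − 0.3q.
Supply slope = (170.9 − 69.5)/(244 − 88) = 0.65, so p = 12.3 + 0.65q.
Competitive equilibrium: 194.875 − 0.3q = 12.3 + 0.65q → q* = 192.18421, p* = 137.21974.
At the ceiling p = 77.4, quantity supplied = (77.4 − 12.3)/0.65 = 100.15385.
Willingness to pay at q' = 100.15385: 194.875 − 0.3·100.15385 = 164.82885.
Δq = 192.18421 − 100.15385 = 92.03036; wedge = 164.82885 − 77.4 = 87.42885.
Welfare loss = ½ × 92.03036 × 87.42885 = 4023.05.

4023.05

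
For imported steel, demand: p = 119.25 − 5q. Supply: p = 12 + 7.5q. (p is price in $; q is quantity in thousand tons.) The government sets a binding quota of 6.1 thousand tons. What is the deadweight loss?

$38.44 thousand

Competitive equilibrium: 119.25 − 5q = 12 + 7.5q → q* = 8.58, p* = 76.35.
At q = 6.1: demand price = 119.25 − 5·6.1 = 88.75; supply price = 12 + 7.5·6.1 = 57.75.
Δq = 8.58 − 6.1 = 2.48; wedge = 88.75 − 57.75 = 31.
The triangle = ½ × 2.48 × 31 = $38.44 thousand.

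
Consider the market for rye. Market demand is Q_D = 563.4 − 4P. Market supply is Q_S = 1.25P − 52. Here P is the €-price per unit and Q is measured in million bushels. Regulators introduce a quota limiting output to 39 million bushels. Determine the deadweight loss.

€1618.52 million

In inverse form: demand P = 140.85 − 0.25Q, supply P = 41.6 + 0.8Q.
Competitive equilibrium: 140.85 − 0.25Q = 41.6 + 0.8Q → Q* = 94.5238, P* = 117.219.
At Q = 39: demand price = 140.85 − 0.25·39 = 131.1; supply price = 41.6 + 0.8·39 = 72.8.
ΔQ = 94.5238 − 39 = 55.5238; wedge = 131.1 − 72.8 = 58.3.
Deadweight loss = ½ × 55.5238 × 58.3 = €1618.52 million.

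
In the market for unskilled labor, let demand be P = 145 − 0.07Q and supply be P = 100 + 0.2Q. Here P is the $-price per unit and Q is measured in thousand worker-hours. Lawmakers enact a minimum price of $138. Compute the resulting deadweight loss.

Competitive equilibrium: 145 − 0.07Q = 100 + 0.2Q → Q* = 166.6667, P* = 133.3333.
At the floor P = 138, quantity demanded = (145 − 138)/0.07 = 100.
Sellers' marginal cost at Q' = 100: 100 + 0.2·100 = 120.
ΔQ = 166.6667 − 100 = 66.6667; wedge = 138 − 120 = 18.
The triangle = ½ × 66.6667 × 18 = $600 thousand.

$600 thousand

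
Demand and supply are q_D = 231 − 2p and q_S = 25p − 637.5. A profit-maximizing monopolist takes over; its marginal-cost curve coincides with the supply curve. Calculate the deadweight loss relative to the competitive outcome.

In inverse form: demand p = 115.5 − 0.5q, supply p = 25.5 + 0.04q.
Competitive equilibrium: 115.5 − 0.5q = 25.5 + 0.04q → q* = 166.66667, p* = 32.16667.
Marginal revenue: MR = 115.5 − q. Set MR = MC: 115.5 − q = 25.5 + 0.04q → q_m = 86.53846.
Price p_m = 115.5 − 0.5·86.53846 = 72.23077; MC(q_m) = 25.5 + 0.04·86.53846 = 28.96154.
Competitive q* = 166.66667, so Δq = 80.12821; wedge = 72.23077 − 28.96154 = 43.26923.
Welfare loss = ½ × 80.12821 × 43.26923 = 1733.54.

1733.54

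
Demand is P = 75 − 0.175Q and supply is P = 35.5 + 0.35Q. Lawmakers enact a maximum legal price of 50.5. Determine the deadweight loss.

275.24

Competitive equilibrium: 75 − 0.175Q = 35.5 + 0.35Q → Q* = 75.2381, P* = 61.8333.
At the ceiling P = 50.5, quantity supplied = (50.5 − 35.5)/0.35 = 42.8571.
Willingness to pay at Q' = 42.8571: 75 − 0.175·42.8571 = 67.5.
ΔQ = 75.2381 − 42.8571 = 32.381; wedge = 67.5 − 50.5 = 17.
Welfare loss = ½ × 32.381 × 17 = 275.24.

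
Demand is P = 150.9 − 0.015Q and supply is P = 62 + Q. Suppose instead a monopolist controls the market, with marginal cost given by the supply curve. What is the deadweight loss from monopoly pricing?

Competitive equilibrium: 150.9 − 0.015Q = 62 + Q → Q* = 87.5862, P* = 149.5862.
Marginal revenue: MR = 150.9 − 0.03Q. Set MR = MC: 150.9 − 0.03Q = 62 + Q → Q_m = 86.3107.
Price P_m = 150.9 − 0.015·86.3107 = 149.6053; MC(Q_m) = 62 + 1·86.3107 = 148.3107.
Competitive Q* = 87.5862, so ΔQ = 1.2755; wedge = 149.6053 − 148.3107 = 1.2946.
The triangle = ½ × 1.2755 × 1.2946 = 0.83.

0.83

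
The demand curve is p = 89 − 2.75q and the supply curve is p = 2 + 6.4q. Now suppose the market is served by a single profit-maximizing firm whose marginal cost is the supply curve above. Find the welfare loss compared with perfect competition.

22.09

Competitive equilibrium: 89 − 2.75q = 2 + 6.4q → q* = 9.5082, p* = 62.8525.
Marginal revenue: MR = 89 − 5.5q. Set MR = MC: 89 − 5.5q = 2 + 6.4q → q_m = 7.3109.
Price p_m = 89 − 2.75·7.3109 = 68.895; MC(q_m) = 2 + 6.4·7.3109 = 48.7898.
Competitive q* = 9.5082, so Δq = 2.1973; wedge = 68.895 − 48.7898 = 20.1052.
DWL = ½ × 2.1973 × 20.1052 = 22.09.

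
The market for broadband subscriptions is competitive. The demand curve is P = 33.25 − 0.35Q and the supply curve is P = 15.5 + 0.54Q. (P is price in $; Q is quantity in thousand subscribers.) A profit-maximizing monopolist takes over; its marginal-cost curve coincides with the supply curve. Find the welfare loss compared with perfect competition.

$14.10 thousand

Competitive equilibrium: 33.25 − 0.35Q = 15.5 + 0.54Q → Q* = 19.9438, P* = 26.2697.
Marginal revenue: MR = 33.25 − 0.7Q. Set MR = MC: 33.25 − 0.7Q = 15.5 + 0.54Q → Q_m = 14.3145.
Price P_m = 33.25 − 0.35·14.3145 = 28.2399; MC(Q_m) = 15.5 + 0.54·14.3145 = 23.2298.
Competitive Q* = 19.9438, so ΔQ = 5.6293; wedge = 28.2399 − 23.2298 = 5.0101.
Welfare loss = ½ × 5.6293 × 5.0101 = $14.10 thousand.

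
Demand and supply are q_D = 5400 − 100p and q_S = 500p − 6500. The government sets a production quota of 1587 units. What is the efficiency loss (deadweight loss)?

In inverse form: demand p = 54 − 0.01q, supply p = 13 + 0.002q.
Competitive equilibrium: 54 − 0.01q = 13 + 0.002q → q* = 3416.6667, p* = 19.8333.
At q = 1587: demand price = 54 − 0.01·1587 = 38.13; supply price = 13 + 0.002·1587 = 16.174.
Δq = 3416.6667 − 1587 = 1829.6667; wedge = 38.13 − 16.174 = 21.956.
The triangle = ½ × 1829.6667 × 21.956 = 20086.08.

20086.08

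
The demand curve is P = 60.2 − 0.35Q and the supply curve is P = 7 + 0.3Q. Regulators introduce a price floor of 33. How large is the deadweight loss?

5.55

Competitive equilibrium: 60.2 − 0.35Q = 7 + 0.3Q → Q* = 81.8462, P* = 31.5538.
At the floor P = 33, quantity demanded = (60.2 − 33)/0.35 = 77.7143.
Sellers' marginal cost at Q' = 77.7143: 7 + 0.3·77.7143 = 30.3143.
ΔQ = 81.8462 − 77.7143 = 4.1319; wedge = 33 − 30.3143 = 2.6857.
The triangle = ½ × 4.1319 × 2.6857 = 5.55.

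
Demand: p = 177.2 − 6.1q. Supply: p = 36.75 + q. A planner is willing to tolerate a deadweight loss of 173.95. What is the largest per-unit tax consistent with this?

Competitive equilibrium: 177.2 − 6.1q = 36.75 + q → q* = 19.7817, p* = 56.5317.
A tax t gives Δq = t/7.1 and wedge t, so DWL = t²/14.2.
t²/14.2 = 173.95 → t² = 2470.09 → t = 49.7.

49.7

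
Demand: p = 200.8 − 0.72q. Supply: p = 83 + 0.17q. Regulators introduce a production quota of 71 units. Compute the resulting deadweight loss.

Competitive equilibrium: 200.8 − 0.72q = 83 + 0.17q → q* = 132.3596, p* = 105.5011.
At q = 71: demand price = 200.8 − 0.72·71 = 149.68; supply price = 83 + 0.17·71 = 95.07.
Δq = 132.3596 − 71 = 61.3596; wedge = 149.68 − 95.07 = 54.61.
DWL = ½ × 61.3596 × 54.61 = 1675.42.

1675.42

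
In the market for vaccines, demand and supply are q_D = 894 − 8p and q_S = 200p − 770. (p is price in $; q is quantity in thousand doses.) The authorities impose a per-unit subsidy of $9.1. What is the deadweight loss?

In inverse form: demand p = 111.75 − 0.125q, supply p = 3.85 + 0.005q.
Competitive equilibrium: 111.75 − 0.125q = 3.85 + 0.005q → q* = 830, p* = 8.
The subsidy lowers effective supply by 9.1: p = 0.005q − 5.25.
New quantity: 111.75 − 0.125q = 0.005q − 5.25 → q' = 900.
Overproduction Δq = 900 − 830 = 70; wedge = subsidy = 9.1.
Deadweight loss = ½ × 70 × 9.1 = $318.50 thousand.

$318.50 thousand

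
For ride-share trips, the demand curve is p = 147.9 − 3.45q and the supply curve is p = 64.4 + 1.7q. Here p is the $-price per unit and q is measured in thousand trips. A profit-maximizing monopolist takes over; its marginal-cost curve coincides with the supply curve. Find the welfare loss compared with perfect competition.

Competitive equilibrium: 147.9 − 3.45q = 64.4 + 1.7q → q* = 16.2136, p* = 91.9631.
Marginal revenue: MR = 147.9 − 6.9q. Set MR = MC: 147.9 − 6.9q = 64.4 + 1.7q → q_m = 9.7093.
Price p_m = 147.9 − 3.45·9.7093 = 114.4029; MC(q_m) = 64.4 + 1.7·9.7093 = 80.9058.
Competitive q* = 16.2136, so Δq = 6.5043; wedge = 114.4029 − 80.9058 = 33.4971.
DWL = ½ × 6.5043 × 33.4971 = $108.94 thousand.

$108.94 thousand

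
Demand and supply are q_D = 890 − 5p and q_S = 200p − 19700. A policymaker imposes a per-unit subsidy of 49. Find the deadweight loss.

In inverse form: demand p = 178 − 0.2q, supply p = 98.5 + 0.005q.
Competitive equilibrium: 178 − 0.2q = 98.5 + 0.005q → q* = 387.8049, p* = 100.439.
The subsidy lowers effective supply by 49: p = 49.5 + 0.005q.
New quantity: 178 − 0.2q = 49.5 + 0.005q → q' = 626.8293.
Overproduction Δq = 626.8293 − 387.8049 = 239.0244; wedge = subsidy = 49.
Welfare loss = ½ × 239.0244 × 49 = 5856.10.

5856.10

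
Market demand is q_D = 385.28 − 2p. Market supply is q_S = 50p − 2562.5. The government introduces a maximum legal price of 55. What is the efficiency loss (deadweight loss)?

1852.24

In inverse form: demand p = 192.64 − 0.5q, supply p = 51.25 + 0.02q.
Competitive equilibrium: 192.64 − 0.5q = 51.25 + 0.02q → q* = 271.9038, p* = 56.6881.
At the ceiling p = 55, quantity supplied = (55 − 51.25)/0.02 = 187.5.
Willingness to pay at q' = 187.5: 192.64 − 0.5·187.5 = 98.89.
Δq = 271.9038 − 187.5 = 84.4038; wedge = 98.89 − 55 = 43.89.
Welfare loss = ½ × 84.4038 × 43.89 = 1852.24.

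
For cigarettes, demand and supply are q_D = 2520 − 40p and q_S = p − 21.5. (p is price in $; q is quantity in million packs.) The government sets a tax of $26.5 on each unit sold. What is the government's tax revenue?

$387.80 million

In inverse form: demand p = 63 − 0.025q, supply p = 21.5 + q.
Competitive equilibrium: 63 − 0.025q = 21.5 + q → q* = 40.4878, p* = 61.9878.
With the tax, the buyer price exceeds the seller price by 26.5: (63 − 0.025q) − (21.5 + q) = 26.5 → q' = 14.6341.
Tax revenue = 26.5 × 14.6341 = $387.80 million.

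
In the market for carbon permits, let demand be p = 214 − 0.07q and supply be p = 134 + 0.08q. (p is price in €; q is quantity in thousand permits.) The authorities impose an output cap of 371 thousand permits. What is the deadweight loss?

€1976.41 thousand

Competitive equilibrium: 214 − 0.07q = 134 + 0.08q → q* = 533.3333, p* = 176.6667.
At q = 371: demand price = 214 − 0.07·371 = 188.03; supply price = 134 + 0.08·371 = 163.68.
Δq = 533.3333 − 371 = 162.3333; wedge = 188.03 − 163.68 = 24.35.
Deadweight loss = ½ × 162.3333 × 24.35 = €1976.41 thousand.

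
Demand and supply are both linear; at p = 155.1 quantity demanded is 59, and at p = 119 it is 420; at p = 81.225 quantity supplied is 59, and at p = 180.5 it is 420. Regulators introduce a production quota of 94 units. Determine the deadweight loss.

Demand slope = (119 − 155.1)/(420 − 59) = −0.1, so p = 161 − 0.1q.
Supply slope = (180.5 − 81.225)/(420 − 59) = 0.275, so p = 65 + 0.275q.
Competitive equilibrium: 161 − 0.1q = 65 + 0.275q → q* = 256, p* = 135.4.
At q = 94: demand price = 161 − 0.1·94 = 151.6; supply price = 65 + 0.275·94 = 90.85.
Δq = 256 − 94 = 162; wedge = 151.6 − 90.85 = 60.75.
Welfare loss = ½ × 162 × 60.75 = 4920.75.

4920.75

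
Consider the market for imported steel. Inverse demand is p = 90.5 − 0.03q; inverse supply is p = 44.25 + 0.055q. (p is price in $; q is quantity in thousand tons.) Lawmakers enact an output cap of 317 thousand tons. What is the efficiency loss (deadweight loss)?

$2192.25 thousand

Competitive equilibrium: 90.5 − 0.03q = 44.25 + 0.055q → q* = 544.1176, p* = 74.1765.
At q = 317: demand price = 90.5 − 0.03·317 = 80.99; supply price = 44.25 + 0.055·317 = 61.685.
Δq = 544.1176 − 317 = 227.1176; wedge = 80.99 − 61.685 = 19.305.
DWL = ½ × 227.1176 × 19.305 = $2192.25 thousand.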